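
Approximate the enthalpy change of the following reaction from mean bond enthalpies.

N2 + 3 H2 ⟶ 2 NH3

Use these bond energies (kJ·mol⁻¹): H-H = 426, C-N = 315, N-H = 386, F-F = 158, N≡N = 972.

Bonds broken (reactants):
  H-H: 3 × 426 = 1278
  N≡N: 1 × 972 = 972
  Σ(broken) = 2250 kJ
Bonds formed (products):
  N-H: 6 × 386 = 2316
  Σ(formed) = 2316 kJ
ΔH = Σ(broken) − Σ(formed) = 2250 − 2316 = −66 kJ

ΔH ≈ −66 kJ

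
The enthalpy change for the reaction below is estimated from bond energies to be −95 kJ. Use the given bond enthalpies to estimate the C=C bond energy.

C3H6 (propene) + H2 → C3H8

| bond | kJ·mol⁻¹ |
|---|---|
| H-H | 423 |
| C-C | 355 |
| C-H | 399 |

Let D be the C=C bond energy.
Σ(broken) = 1×355 + 6×399 + 1×D + 1×423 = 3172 + D
Σ(formed) = 2×355 + 8×399 = 3902
ΔH = Σ(broken) − Σ(formed) = (3172 + D) − (3902) = −730 + D
Setting this equal to −95 kJ gives D = 635 kJ/mol.

D(C=C) ≈ 635 kJ/mol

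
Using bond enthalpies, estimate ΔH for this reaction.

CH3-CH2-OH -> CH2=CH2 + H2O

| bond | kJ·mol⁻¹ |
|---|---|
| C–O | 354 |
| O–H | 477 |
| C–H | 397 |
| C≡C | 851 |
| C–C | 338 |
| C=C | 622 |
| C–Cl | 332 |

Bonds broken (reactants):
  C–C: 1 × 338 = 338
  C–H: 5 × 397 = 1985
  C–O: 1 × 354 = 354
  O–H: 1 × 477 = 477
  Σ(broken) = 3154 kJ
Bonds formed (products):
  C–H: 4 × 397 = 1588
  C=C: 1 × 622 = 622
  O–H: 2 × 477 = 954
  Σ(formed) = 3164 kJ
ΔH = Σ(broken) − Σ(formed) = 3154 − 3164 = −10 kJ

ΔH ≈ −10 kJ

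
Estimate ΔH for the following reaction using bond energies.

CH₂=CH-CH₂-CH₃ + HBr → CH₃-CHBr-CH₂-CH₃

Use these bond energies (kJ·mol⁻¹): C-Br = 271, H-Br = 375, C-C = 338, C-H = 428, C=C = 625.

ΔH ≈ −37 kJ

Bonds broken (reactants):
  C-C: 2 × 338 = 676
  C-H: 8 × 428 = 3424
  C=C: 1 × 625 = 625
  H-Br: 1 × 375 = 375
  Σ(broken) = 5100 kJ
Bonds formed (products):
  C-Br: 1 × 271 = 271
  C-C: 3 × 338 = 1014
  C-H: 9 × 428 = 3852
  Σ(formed) = 5137 kJ
ΔH = Σ(broken) − Σ(formed) = 5100 − 5137 = −37 kJ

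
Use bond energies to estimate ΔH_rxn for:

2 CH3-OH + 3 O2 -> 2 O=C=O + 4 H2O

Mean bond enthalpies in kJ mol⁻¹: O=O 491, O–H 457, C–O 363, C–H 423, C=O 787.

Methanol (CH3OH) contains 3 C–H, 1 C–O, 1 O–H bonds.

Bonds broken (reactants):
  C–H: 6 × 423 = 2538
  C–O: 2 × 363 = 726
  O–H: 2 × 457 = 914
  O=O: 3 × 491 = 1473
  Σ(broken) = 5651 kJ
Bonds formed (products):
  C=O: 4 × 787 = 3148
  O–H: 8 × 457 = 3656
  Σ(formed) = 6804 kJ
ΔH = Σ(broken) − Σ(formed) = 5651 − 6804 = −1153 kJ

ΔH ≈ −1153 kJ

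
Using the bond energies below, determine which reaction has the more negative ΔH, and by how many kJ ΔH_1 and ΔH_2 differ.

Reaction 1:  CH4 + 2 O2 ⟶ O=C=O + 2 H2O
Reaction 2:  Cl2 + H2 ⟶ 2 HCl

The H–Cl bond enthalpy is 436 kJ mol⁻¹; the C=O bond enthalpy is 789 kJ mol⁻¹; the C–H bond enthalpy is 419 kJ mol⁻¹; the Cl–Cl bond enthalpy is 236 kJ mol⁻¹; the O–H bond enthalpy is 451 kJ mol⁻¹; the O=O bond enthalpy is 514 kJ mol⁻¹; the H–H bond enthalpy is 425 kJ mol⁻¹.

Reaction 1, by 467 kJ

Reaction 1:
  Bonds broken (reactants):
    C–H: 4 × 419 = 1676
    O=O: 2 × 514 = 1028
    Σ(broken) = 2704 kJ
  Bonds formed (products):
    C=O: 2 × 789 = 1578
    O–H: 4 × 451 = 1804
    Σ(formed) = 3382 kJ
  ΔH_1 = 2704 − 3382 = −678 kJ
Reaction 2:
  Bonds broken (reactants):
    Cl–Cl: 1 × 236 = 236
    H–H: 1 × 425 = 425
    Σ(broken) = 661 kJ
  Bonds formed (products):
    H–Cl: 2 × 436 = 872
    Σ(formed) = 872 kJ
  ΔH_2 = 661 − 872 = −211 kJ
ΔH_1 − ΔH_2 = −467 kJ, so reaction 1 has the more negative ΔH; |ΔH_1 − ΔH_2| = 467 kJ.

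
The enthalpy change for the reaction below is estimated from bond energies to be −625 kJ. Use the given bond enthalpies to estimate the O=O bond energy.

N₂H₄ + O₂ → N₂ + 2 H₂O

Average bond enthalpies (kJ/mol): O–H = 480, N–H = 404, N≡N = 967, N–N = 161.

D(O=O) ≈ 485 kJ/mol

Let D be the O=O bond energy.
Σ(broken) = 4×404 + 1×161 + 1×D = 1777 + D
Σ(formed) = 1×967 + 4×480 = 2887
ΔH = Σ(broken) − Σ(formed) = (1777 + D) − (2887) = −1110 + D
Setting this equal to −625 kJ gives D = 485 kJ/mol.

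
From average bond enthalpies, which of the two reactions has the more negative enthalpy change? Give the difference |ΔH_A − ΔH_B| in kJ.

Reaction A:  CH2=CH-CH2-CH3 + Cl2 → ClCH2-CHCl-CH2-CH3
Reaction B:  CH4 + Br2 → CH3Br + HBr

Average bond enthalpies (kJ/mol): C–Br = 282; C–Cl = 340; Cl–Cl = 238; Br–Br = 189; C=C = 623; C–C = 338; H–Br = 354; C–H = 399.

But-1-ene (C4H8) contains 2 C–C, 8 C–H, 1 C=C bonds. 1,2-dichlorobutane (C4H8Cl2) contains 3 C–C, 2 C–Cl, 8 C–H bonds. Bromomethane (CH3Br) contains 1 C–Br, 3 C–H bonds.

Reaction A:
  Bonds broken (reactants):
    C–C: 2 × 338 = 676
    C–H: 8 × 399 = 3192
    C=C: 1 × 623 = 623
    Cl–Cl: 1 × 238 = 238
    Σ(broken) = 4729 kJ
  Bonds formed (products):
    C–C: 3 × 338 = 1014
    C–Cl: 2 × 340 = 680
    C–H: 8 × 399 = 3192
    Σ(formed) = 4886 kJ
  ΔH_A = 4729 − 4886 = −157 kJ
Reaction B:
  Bonds broken (reactants):
    Br–Br: 1 × 189 = 189
    C–H: 4 × 399 = 1596
    Σ(broken) = 1785 kJ
  Bonds formed (products):
    C–Br: 1 × 282 = 282
    C–H: 3 × 399 = 1197
    H–Br: 1 × 354 = 354
    Σ(formed) = 1833 kJ
  ΔH_B = 1785 − 1833 = −48 kJ
ΔH_A − ΔH_B = −109 kJ, so reaction A has the more negative ΔH; |ΔH_A − ΔH_B| = 109 kJ.

Reaction A, by 109 kJ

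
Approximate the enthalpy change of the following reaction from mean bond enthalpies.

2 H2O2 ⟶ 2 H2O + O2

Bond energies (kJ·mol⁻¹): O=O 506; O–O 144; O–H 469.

ΔH ≈ −218 kJ

Bonds broken (reactants):
  O–H: 4 × 469 = 1876
  O–O: 2 × 144 = 288
  Σ(broken) = 2164 kJ
Bonds formed (products):
  O–H: 4 × 469 = 1876
  O=O: 1 × 506 = 506
  Σ(formed) = 2382 kJ
ΔH = Σ(broken) − Σ(formed) = 2164 − 2382 = −218 kJ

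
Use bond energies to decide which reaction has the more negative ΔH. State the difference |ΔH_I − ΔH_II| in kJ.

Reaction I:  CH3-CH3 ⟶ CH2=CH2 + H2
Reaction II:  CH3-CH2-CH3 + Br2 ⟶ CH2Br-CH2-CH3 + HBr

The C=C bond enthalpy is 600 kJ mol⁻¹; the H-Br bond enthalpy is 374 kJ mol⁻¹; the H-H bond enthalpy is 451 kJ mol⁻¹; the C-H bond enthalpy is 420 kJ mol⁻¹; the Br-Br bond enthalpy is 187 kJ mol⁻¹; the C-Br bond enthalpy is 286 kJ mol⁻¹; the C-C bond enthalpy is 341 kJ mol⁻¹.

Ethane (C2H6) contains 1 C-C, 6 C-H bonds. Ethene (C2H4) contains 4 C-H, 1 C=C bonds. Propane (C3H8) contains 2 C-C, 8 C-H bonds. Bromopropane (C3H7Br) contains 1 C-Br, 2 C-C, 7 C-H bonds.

Reaction II, by 183 kJ

Reaction I:
  Bonds broken (reactants):
    C-C: 1 × 341 = 341
    C-H: 6 × 420 = 2520
    Σ(broken) = 2861 kJ
  Bonds formed (products):
    C-H: 4 × 420 = 1680
    C=C: 1 × 600 = 600
    H-H: 1 × 451 = 451
    Σ(formed) = 2731 kJ
  ΔH_I = 2861 − 2731 = +130 kJ
Reaction II:
  Bonds broken (reactants):
    Br-Br: 1 × 187 = 187
    C-C: 2 × 341 = 682
    C-H: 8 × 420 = 3360
    Σ(broken) = 4229 kJ
  Bonds formed (products):
    C-Br: 1 × 286 = 286
    C-C: 2 × 341 = 682
    C-H: 7 × 420 = 2940
    H-Br: 1 × 374 = 374
    Σ(formed) = 4282 kJ
  ΔH_II = 4229 − 4282 = −53 kJ
ΔH_I − ΔH_II = +183 kJ, so reaction II has the more negative ΔH; |ΔH_I − ΔH_II| = 183 kJ.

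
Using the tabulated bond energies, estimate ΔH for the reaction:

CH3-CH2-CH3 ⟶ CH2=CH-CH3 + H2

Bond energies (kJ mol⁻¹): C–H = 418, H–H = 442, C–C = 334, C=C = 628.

Bonds broken (reactants):
  C–C: 2 × 334 = 668
  C–H: 8 × 418 = 3344
  Σ(broken) = 4012 kJ
Bonds formed (products):
  C–C: 1 × 334 = 334
  C–H: 6 × 418 = 2508
  C=C: 1 × 628 = 628
  H–H: 1 × 442 = 442
  Σ(formed) = 3912 kJ
ΔH = Σ(broken) − Σ(formed) = 4012 − 3912 = +100 kJ

ΔH ≈ +100 kJ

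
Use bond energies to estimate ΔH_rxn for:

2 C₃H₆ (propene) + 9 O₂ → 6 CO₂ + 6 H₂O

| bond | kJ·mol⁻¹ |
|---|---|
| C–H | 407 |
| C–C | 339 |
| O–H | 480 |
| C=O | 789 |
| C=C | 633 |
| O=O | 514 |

ΔH ≈ −3774 kJ

Bonds broken (reactants):
  C–C: 2 × 339 = 678
  C–H: 12 × 407 = 4884
  C=C: 2 × 633 = 1266
  O=O: 9 × 514 = 4626
  Σ(broken) = 11454 kJ
Bonds formed (products):
  C=O: 12 × 789 = 9468
  O–H: 12 × 480 = 5760
  Σ(formed) = 15228 kJ
ΔH = Σ(broken) − Σ(formed) = 11454 − 15228 = −3774 kJ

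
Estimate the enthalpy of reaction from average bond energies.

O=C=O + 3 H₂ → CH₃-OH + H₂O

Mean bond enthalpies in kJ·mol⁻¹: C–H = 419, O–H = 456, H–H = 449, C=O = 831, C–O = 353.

Bonds broken (reactants):
  C=O: 2 × 831 = 1662
  H–H: 3 × 449 = 1347
  Σ(broken) = 3009 kJ
Bonds formed (products):
  C–H: 3 × 419 = 1257
  C–O: 1 × 353 = 353
  O–H: 3 × 456 = 1368
  Σ(formed) = 2978 kJ
ΔH = Σ(broken) − Σ(formed) = 3009 − 2978 = +31 kJ

ΔH ≈ +31 kJ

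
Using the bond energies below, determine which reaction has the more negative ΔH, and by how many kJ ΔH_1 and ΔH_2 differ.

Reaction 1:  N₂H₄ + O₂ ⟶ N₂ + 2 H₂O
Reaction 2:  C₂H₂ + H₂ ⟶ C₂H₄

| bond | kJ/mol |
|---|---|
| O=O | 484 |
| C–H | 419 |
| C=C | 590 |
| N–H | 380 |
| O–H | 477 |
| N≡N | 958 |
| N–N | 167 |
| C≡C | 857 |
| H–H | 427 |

Reaction 1:
  Bonds broken (reactants):
    N–H: 4 × 380 = 1520
    N–N: 1 × 167 = 167
    O=O: 1 × 484 = 484
    Σ(broken) = 2171 kJ
  Bonds formed (products):
    N≡N: 1 × 958 = 958
    O–H: 4 × 477 = 1908
    Σ(formed) = 2866 kJ
  ΔH_1 = 2171 − 2866 = −695 kJ
Reaction 2:
  Bonds broken (reactants):
    C≡C: 1 × 857 = 857
    C–H: 2 × 419 = 838
    H–H: 1 × 427 = 427
    Σ(broken) = 2122 kJ
  Bonds formed (products):
    C–H: 4 × 419 = 1676
    C=C: 1 × 590 = 590
    Σ(formed) = 2266 kJ
  ΔH_2 = 2122 − 2266 = −144 kJ
ΔH_1 − ΔH_2 = −551 kJ, so reaction 1 has the more negative ΔH; |ΔH_1 − ΔH_2| = 551 kJ.

Reaction 1, by 551 kJ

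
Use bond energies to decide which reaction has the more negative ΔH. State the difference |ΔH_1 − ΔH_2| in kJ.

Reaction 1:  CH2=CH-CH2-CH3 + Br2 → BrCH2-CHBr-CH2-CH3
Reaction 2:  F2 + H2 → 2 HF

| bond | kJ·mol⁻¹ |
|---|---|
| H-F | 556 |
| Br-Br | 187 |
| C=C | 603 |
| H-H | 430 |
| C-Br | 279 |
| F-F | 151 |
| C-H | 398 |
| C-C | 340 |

Reaction 2, by 423 kJ

Reaction 1:
  Bonds broken (reactants):
    Br-Br: 1 × 187 = 187
    C-C: 2 × 340 = 680
    C-H: 8 × 398 = 3184
    C=C: 1 × 603 = 603
    Σ(broken) = 4654 kJ
  Bonds formed (products):
    C-Br: 2 × 279 = 558
    C-C: 3 × 340 = 1020
    C-H: 8 × 398 = 3184
    Σ(formed) = 4762 kJ
  ΔH_1 = 4654 − 4762 = −108 kJ
Reaction 2:
  Bonds broken (reactants):
    F-F: 1 × 151 = 151
    H-H: 1 × 430 = 430
    Σ(broken) = 581 kJ
  Bonds formed (products):
    H-F: 2 × 556 = 1112
    Σ(formed) = 1112 kJ
  ΔH_2 = 581 − 1112 = −531 kJ
ΔH_1 − ΔH_2 = +423 kJ, so reaction 2 has the more negative ΔH; |ΔH_1 − ΔH_2| = 423 kJ.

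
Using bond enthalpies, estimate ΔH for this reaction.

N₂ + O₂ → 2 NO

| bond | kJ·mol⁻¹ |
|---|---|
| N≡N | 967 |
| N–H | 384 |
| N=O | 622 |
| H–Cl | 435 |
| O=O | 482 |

Bonds broken (reactants):
  N≡N: 1 × 967 = 967
  O=O: 1 × 482 = 482
  Σ(broken) = 1449 kJ
Bonds formed (products):
  N=O: 2 × 622 = 1244
  Σ(formed) = 1244 kJ
ΔH = Σ(broken) − Σ(formed) = 1449 − 1244 = +205 kJ

ΔH ≈ +205 kJ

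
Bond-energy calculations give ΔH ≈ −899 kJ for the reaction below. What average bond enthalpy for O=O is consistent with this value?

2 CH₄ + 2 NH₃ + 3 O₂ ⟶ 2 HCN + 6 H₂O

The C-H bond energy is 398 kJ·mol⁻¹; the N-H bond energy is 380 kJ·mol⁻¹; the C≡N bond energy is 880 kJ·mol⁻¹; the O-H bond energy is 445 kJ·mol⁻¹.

D(O=O) ≈ 511 kJ/mol

Let D be the O=O bond energy.
Σ(broken) = 8×398 + 6×380 + 3×D = 5464 + 3D
Σ(formed) = 2×880 + 2×398 + 12×445 = 7896
ΔH = Σ(broken) − Σ(formed) = (5464 + 3D) − (7896) = −2432 + 3D
Setting this equal to −899 kJ gives 3D = 1533, so D = 511 kJ/mol.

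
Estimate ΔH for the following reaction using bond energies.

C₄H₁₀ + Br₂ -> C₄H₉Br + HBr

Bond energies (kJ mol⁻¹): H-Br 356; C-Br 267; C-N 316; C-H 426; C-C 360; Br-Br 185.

Bonds broken (reactants):
  Br-Br: 1 × 185 = 185
  C-C: 3 × 360 = 1080
  C-H: 10 × 426 = 4260
  Σ(broken) = 5525 kJ
Bonds formed (products):
  C-Br: 1 × 267 = 267
  C-C: 3 × 360 = 1080
  C-H: 9 × 426 = 3834
  H-Br: 1 × 356 = 356
  Σ(formed) = 5537 kJ
ΔH = Σ(broken) − Σ(formed) = 5525 − 5537 = −12 kJ

ΔH ≈ −12 kJ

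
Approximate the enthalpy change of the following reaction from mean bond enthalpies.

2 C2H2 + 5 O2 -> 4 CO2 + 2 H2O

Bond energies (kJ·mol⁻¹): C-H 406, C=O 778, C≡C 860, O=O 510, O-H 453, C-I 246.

Bonds broken (reactants):
  C≡C: 2 × 860 = 1720
  C-H: 4 × 406 = 1624
  O=O: 5 × 510 = 2550
  Σ(broken) = 5894 kJ
Bonds formed (products):
  C=O: 8 × 778 = 6224
  O-H: 4 × 453 = 1812
  Σ(formed) = 8036 kJ
ΔH = Σ(broken) − Σ(formed) = 5894 − 8036 = −2142 kJ

ΔH ≈ −2142 kJ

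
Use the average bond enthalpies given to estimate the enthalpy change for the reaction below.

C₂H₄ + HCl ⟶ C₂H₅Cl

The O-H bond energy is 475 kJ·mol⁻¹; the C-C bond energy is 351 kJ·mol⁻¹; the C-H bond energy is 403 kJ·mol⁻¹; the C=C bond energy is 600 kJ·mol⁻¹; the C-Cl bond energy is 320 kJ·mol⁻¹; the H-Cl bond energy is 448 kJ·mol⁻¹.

ΔH ≈ −26 kJ

Bonds broken (reactants):
  C-H: 4 × 403 = 1612
  C=C: 1 × 600 = 600
  H-Cl: 1 × 448 = 448
  Σ(broken) = 2660 kJ
Bonds formed (products):
  C-C: 1 × 351 = 351
  C-Cl: 1 × 320 = 320
  C-H: 5 × 403 = 2015
  Σ(formed) = 2686 kJ
ΔH = Σ(broken) − Σ(formed) = 2660 − 2686 = −26 kJ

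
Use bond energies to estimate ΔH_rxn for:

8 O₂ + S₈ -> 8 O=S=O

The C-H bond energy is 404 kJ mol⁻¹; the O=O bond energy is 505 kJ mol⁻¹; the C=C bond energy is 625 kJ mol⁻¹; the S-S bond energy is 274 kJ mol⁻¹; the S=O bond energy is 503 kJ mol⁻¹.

ΔH ≈ −1816 kJ

Bonds broken (reactants):
  O=O: 8 × 505 = 4040
  S-S: 8 × 274 = 2192
  Σ(broken) = 6232 kJ
Bonds formed (products):
  S=O: 16 × 503 = 8048
  Σ(formed) = 8048 kJ
ΔH = Σ(broken) − Σ(formed) = 6232 − 8048 = −1816 kJ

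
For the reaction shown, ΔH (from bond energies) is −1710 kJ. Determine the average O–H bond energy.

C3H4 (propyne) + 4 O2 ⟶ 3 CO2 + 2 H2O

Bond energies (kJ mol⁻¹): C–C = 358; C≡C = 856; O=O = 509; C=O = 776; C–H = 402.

Let D be the O–H bond energy.
Σ(broken) = 1×856 + 1×358 + 4×402 + 4×509 = 4858
Σ(formed) = 6×776 + 4×D = 4656 + 4D
ΔH = Σ(broken) − Σ(formed) = (4858) − (4656 + 4D) = +202 − 4D
Setting this equal to −1710 kJ gives 4D = 1912, so D = 478 kJ/mol.

D(O–H) ≈ 478 kJ/mol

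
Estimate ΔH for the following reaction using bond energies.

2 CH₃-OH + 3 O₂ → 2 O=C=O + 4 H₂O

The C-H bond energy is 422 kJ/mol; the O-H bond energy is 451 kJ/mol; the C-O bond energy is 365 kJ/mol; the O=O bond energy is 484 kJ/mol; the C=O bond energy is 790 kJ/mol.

ΔH ≈ −1152 kJ

Bonds broken (reactants):
  C-H: 6 × 422 = 2532
  C-O: 2 × 365 = 730
  O-H: 2 × 451 = 902
  O=O: 3 × 484 = 1452
  Σ(broken) = 5616 kJ
Bonds formed (products):
  C=O: 4 × 790 = 3160
  O-H: 8 × 451 = 3608
  Σ(formed) = 6768 kJ
ΔH = Σ(broken) − Σ(formed) = 5616 − 6768 = −1152 kJ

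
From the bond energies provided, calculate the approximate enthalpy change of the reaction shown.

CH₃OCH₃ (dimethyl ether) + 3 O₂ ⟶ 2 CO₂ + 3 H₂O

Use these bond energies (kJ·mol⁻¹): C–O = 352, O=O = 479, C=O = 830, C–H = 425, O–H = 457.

Bonds broken (reactants):
  C–H: 6 × 425 = 2550
  C–O: 2 × 352 = 704
  O=O: 3 × 479 = 1437
  Σ(broken) = 4691 kJ
Bonds formed (products):
  C=O: 4 × 830 = 3320
  O–H: 6 × 457 = 2742
  Σ(formed) = 6062 kJ
ΔH = Σ(broken) − Σ(formed) = 4691 − 6062 = −1371 kJ

ΔH ≈ −1371 kJ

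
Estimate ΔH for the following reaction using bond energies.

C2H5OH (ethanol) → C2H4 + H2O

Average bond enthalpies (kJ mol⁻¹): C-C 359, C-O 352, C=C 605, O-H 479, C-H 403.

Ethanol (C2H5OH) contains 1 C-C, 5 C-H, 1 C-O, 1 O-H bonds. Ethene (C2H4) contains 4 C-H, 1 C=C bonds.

Bonds broken (reactants):
  C-C: 1 × 359 = 359
  C-H: 5 × 403 = 2015
  C-O: 1 × 352 = 352
  O-H: 1 × 479 = 479
  Σ(broken) = 3205 kJ
Bonds formed (products):
  C-H: 4 × 403 = 1612
  C=C: 1 × 605 = 605
  O-H: 2 × 479 = 958
  Σ(formed) = 3175 kJ
ΔH = Σ(broken) − Σ(formed) = 3205 − 3175 = +30 kJ

ΔH ≈ +30 kJ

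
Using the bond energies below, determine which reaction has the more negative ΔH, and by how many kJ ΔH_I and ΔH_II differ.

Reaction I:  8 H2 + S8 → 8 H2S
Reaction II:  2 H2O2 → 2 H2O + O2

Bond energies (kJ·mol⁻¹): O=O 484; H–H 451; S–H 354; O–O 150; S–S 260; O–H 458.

Reaction I:
  Bonds broken (reactants):
    H–H: 8 × 451 = 3608
    S–S: 8 × 260 = 2080
    Σ(broken) = 5688 kJ
  Bonds formed (products):
    S–H: 16 × 354 = 5664
    Σ(formed) = 5664 kJ
  ΔH_I = 5688 − 5664 = +24 kJ
Reaction II:
  Bonds broken (reactants):
    O–H: 4 × 458 = 1832
    O–O: 2 × 150 = 300
    Σ(broken) = 2132 kJ
  Bonds formed (products):
    O–H: 4 × 458 = 1832
    O=O: 1 × 484 = 484
    Σ(formed) = 2316 kJ
  ΔH_II = 2132 − 2316 = −184 kJ
ΔH_I − ΔH_II = +208 kJ, so reaction II has the more negative ΔH; |ΔH_I − ΔH_II| = 208 kJ.

Reaction II, by 208 kJ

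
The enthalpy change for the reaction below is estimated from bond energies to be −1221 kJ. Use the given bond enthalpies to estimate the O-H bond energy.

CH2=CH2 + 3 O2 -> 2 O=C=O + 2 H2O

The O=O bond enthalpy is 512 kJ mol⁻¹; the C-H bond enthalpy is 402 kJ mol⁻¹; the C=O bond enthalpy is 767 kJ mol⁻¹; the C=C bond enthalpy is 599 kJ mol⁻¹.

D(O-H) ≈ 474 kJ/mol

Let D be the O-H bond energy.
Σ(broken) = 4×402 + 1×599 + 3×512 = 3743
Σ(formed) = 4×767 + 4×D = 3068 + 4D
ΔH = Σ(broken) − Σ(formed) = (3743) − (3068 + 4D) = +675 − 4D
Setting this equal to −1221 kJ gives 4D = 1896, so D = 474 kJ/mol.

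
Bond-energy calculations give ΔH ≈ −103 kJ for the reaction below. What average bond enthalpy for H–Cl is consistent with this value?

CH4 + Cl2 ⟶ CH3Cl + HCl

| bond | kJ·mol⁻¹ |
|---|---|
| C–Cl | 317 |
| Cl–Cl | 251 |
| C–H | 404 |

D(H–Cl) ≈ 441 kJ/mol

Let D be the H–Cl bond energy.
Σ(broken) = 4×404 + 1×251 = 1867
Σ(formed) = 1×317 + 3×404 + 1×D = 1529 + D
ΔH = Σ(broken) − Σ(formed) = (1867) − (1529 + D) = +338 − D
Setting this equal to −103 kJ gives D = 441 kJ/mol.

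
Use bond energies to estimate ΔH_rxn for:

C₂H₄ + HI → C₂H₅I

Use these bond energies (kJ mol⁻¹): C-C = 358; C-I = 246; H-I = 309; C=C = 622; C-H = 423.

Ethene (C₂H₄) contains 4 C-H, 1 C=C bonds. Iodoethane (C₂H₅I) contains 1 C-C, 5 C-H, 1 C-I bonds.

Bonds broken (reactants):
  C-H: 4 × 423 = 1692
  C=C: 1 × 622 = 622
  H-I: 1 × 309 = 309
  Σ(broken) = 2623 kJ
Bonds formed (products):
  C-C: 1 × 358 = 358
  C-H: 5 × 423 = 2115
  C-I: 1 × 246 = 246
  Σ(formed) = 2719 kJ
ΔH = Σ(broken) − Σ(formed) = 2623 − 2719 = −96 kJ

ΔH ≈ −96 kJ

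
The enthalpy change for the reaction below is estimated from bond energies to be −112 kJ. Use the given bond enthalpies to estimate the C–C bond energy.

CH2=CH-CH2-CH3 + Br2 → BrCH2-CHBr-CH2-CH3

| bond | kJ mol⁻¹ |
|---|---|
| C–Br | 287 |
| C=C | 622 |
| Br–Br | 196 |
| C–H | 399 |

D(C–C) ≈ 356 kJ/mol

Let D be the C–C bond energy.
Σ(broken) = 1×196 + 2×D + 8×399 + 1×622 = 4010 + 2D
Σ(formed) = 2×287 + 3×D + 8×399 = 3766 + 3D
ΔH = Σ(broken) − Σ(formed) = (4010 + 2D) − (3766 + 3D) = +244 − D
Setting this equal to −112 kJ gives D = 356 kJ/mol.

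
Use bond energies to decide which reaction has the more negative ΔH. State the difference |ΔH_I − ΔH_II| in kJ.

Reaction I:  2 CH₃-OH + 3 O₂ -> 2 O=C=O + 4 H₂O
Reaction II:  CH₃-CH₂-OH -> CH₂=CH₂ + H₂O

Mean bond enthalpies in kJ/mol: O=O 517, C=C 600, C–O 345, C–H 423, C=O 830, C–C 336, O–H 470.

Reaction I:
  Bonds broken (reactants):
    C–H: 6 × 423 = 2538
    C–O: 2 × 345 = 690
    O–H: 2 × 470 = 940
    O=O: 3 × 517 = 1551
    Σ(broken) = 5719 kJ
  Bonds formed (products):
    C=O: 4 × 830 = 3320
    O–H: 8 × 470 = 3760
    Σ(formed) = 7080 kJ
  ΔH_I = 5719 − 7080 = −1361 kJ
Reaction II:
  Bonds broken (reactants):
    C–C: 1 × 336 = 336
    C–H: 5 × 423 = 2115
    C–O: 1 × 345 = 345
    O–H: 1 × 470 = 470
    Σ(broken) = 3266 kJ
  Bonds formed (products):
    C–H: 4 × 423 = 1692
    C=C: 1 × 600 = 600
    O–H: 2 × 470 = 940
    Σ(formed) = 3232 kJ
  ΔH_II = 3266 − 3232 = +34 kJ
ΔH_I − ΔH_II = −1395 kJ, so reaction I has the more negative ΔH; |ΔH_I − ΔH_II| = 1395 kJ.

Reaction I, by 1395 kJ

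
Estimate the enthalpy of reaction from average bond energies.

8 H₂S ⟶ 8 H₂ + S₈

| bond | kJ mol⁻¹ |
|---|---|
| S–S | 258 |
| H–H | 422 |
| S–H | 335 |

Bonds broken (reactants):
  S–H: 16 × 335 = 5360
  Σ(broken) = 5360 kJ
Bonds formed (products):
  H–H: 8 × 422 = 3376
  S–S: 8 × 258 = 2064
  Σ(formed) = 5440 kJ
ΔH = Σ(broken) − Σ(formed) = 5360 − 5440 = −80 kJ

ΔH ≈ −80 kJ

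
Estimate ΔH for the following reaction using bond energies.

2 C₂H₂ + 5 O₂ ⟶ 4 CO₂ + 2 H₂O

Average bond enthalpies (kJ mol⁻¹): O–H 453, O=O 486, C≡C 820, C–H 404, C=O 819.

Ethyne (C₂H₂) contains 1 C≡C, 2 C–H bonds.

ΔH ≈ −2678 kJ

Bonds broken (reactants):
  C≡C: 2 × 820 = 1640
  C–H: 4 × 404 = 1616
  O=O: 5 × 486 = 2430
  Σ(broken) = 5686 kJ
Bonds formed (products):
  C=O: 8 × 819 = 6552
  O–H: 4 × 453 = 1812
  Σ(formed) = 8364 kJ
ΔH = Σ(broken) − Σ(formed) = 5686 − 8364 = −2678 kJ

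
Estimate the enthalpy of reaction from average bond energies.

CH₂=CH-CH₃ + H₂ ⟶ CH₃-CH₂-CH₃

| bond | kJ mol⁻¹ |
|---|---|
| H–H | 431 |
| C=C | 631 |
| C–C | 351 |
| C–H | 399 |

Bonds broken (reactants):
  C–C: 1 × 351 = 351
  C–H: 6 × 399 = 2394
  C=C: 1 × 631 = 631
  H–H: 1 × 431 = 431
  Σ(broken) = 3807 kJ
Bonds formed (products):
  C–C: 2 × 351 = 702
  C–H: 8 × 399 = 3192
  Σ(formed) = 3894 kJ
ΔH = Σ(broken) − Σ(formed) = 3807 − 3894 = −87 kJ

ΔH ≈ −87 kJ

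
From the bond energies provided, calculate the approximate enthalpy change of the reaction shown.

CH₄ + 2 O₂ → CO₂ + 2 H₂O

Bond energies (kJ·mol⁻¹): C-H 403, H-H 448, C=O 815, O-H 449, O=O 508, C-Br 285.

Bonds broken (reactants):
  C-H: 4 × 403 = 1612
  O=O: 2 × 508 = 1016
  Σ(broken) = 2628 kJ
Bonds formed (products):
  C=O: 2 × 815 = 1630
  O-H: 4 × 449 = 1796
  Σ(formed) = 3426 kJ
ΔH = Σ(broken) − Σ(formed) = 2628 − 3426 = −798 kJ

ΔH ≈ −798 kJ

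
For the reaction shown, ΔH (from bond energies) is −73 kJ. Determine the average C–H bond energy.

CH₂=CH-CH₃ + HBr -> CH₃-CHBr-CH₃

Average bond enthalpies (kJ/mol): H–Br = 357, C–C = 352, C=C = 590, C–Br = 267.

Let D be the C–H bond energy.
Σ(broken) = 1×352 + 6×D + 1×590 + 1×357 = 1299 + 6D
Σ(formed) = 1×267 + 2×352 + 7×D = 971 + 7D
ΔH = Σ(broken) − Σ(formed) = (1299 + 6D) − (971 + 7D) = +328 − D
Setting this equal to −73 kJ gives D = 401 kJ/mol.

D(C–H) ≈ 401 kJ/mol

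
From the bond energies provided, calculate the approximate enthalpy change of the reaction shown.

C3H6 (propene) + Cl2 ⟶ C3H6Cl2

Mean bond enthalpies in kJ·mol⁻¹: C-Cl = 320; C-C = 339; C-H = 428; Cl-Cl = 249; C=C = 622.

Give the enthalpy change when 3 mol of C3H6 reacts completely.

ΔH = −324 kJ

Bonds broken (reactants):
  C-C: 1 × 339 = 339
  C-H: 6 × 428 = 2568
  C=C: 1 × 622 = 622
  Cl-Cl: 1 × 249 = 249
  Σ(broken) = 3778 kJ
Bonds formed (products):
  C-C: 2 × 339 = 678
  C-Cl: 2 × 320 = 640
  C-H: 6 × 428 = 2568
  Σ(formed) = 3886 kJ
ΔH = Σ(broken) − Σ(formed) = 3778 − 3886 = −108 kJ
For 3× the reaction as written: 3 × (−108) = −324 kJ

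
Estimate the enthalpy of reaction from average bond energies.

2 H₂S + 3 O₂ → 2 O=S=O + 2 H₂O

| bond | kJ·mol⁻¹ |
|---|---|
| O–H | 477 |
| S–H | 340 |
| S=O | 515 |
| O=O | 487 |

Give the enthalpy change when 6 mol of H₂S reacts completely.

ΔH = −3441 kJ

Bonds broken (reactants):
  O=O: 3 × 487 = 1461
  S–H: 4 × 340 = 1360
  Σ(broken) = 2821 kJ
Bonds formed (products):
  O–H: 4 × 477 = 1908
  S=O: 4 × 515 = 2060
  Σ(formed) = 3968 kJ
ΔH = Σ(broken) − Σ(formed) = 2821 − 3968 = −1147 kJ
For 3× the reaction as written: 3 × (−1147) = −3441 kJ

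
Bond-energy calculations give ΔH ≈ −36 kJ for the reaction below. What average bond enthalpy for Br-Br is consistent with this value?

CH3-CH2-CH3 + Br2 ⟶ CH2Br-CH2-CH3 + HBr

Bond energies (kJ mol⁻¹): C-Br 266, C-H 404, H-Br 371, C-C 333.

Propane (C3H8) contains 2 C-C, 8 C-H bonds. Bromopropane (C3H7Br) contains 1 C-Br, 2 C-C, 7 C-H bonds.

D(Br-Br) ≈ 197 kJ/mol

Let D be the Br-Br bond energy.
Σ(broken) = 1×D + 2×333 + 8×404 = 3898 + D
Σ(formed) = 1×266 + 2×333 + 7×404 + 1×371 = 4131
ΔH = Σ(broken) − Σ(formed) = (3898 + D) − (4131) = −233 + D
Setting this equal to −36 kJ gives D = 197 kJ/mol.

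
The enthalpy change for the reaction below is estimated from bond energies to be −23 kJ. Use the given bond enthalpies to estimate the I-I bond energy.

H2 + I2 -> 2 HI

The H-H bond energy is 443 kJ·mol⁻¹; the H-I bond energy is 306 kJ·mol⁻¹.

Let D be the I-I bond energy.
Σ(broken) = 1×443 + 1×D = 443 + D
Σ(formed) = 2×306 = 612
ΔH = Σ(broken) − Σ(formed) = (443 + D) − (612) = −169 + D
Setting this equal to −23 kJ gives D = 146 kJ/mol.

D(I-I) ≈ 146 kJ/mol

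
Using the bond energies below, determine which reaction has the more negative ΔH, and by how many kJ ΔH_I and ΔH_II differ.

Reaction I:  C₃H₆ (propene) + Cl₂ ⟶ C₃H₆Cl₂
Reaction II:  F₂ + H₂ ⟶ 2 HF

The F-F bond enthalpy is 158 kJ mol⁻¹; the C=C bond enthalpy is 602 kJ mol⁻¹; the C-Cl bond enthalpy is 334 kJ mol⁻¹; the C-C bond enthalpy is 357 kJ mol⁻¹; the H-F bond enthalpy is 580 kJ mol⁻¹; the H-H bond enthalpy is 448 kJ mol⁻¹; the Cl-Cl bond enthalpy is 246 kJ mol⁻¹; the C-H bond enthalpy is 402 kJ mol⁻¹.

Reaction I:
  Bonds broken (reactants):
    C-C: 1 × 357 = 357
    C-H: 6 × 402 = 2412
    C=C: 1 × 602 = 602
    Cl-Cl: 1 × 246 = 246
    Σ(broken) = 3617 kJ
  Bonds formed (products):
    C-C: 2 × 357 = 714
    C-Cl: 2 × 334 = 668
    C-H: 6 × 402 = 2412
    Σ(formed) = 3794 kJ
  ΔH_I = 3617 − 3794 = −177 kJ
Reaction II:
  Bonds broken (reactants):
    F-F: 1 × 158 = 158
    H-H: 1 × 448 = 448
    Σ(broken) = 606 kJ
  Bonds formed (products):
    H-F: 2 × 580 = 1160
    Σ(formed) = 1160 kJ
  ΔH_II = 606 − 1160 = −554 kJ
ΔH_I − ΔH_II = +377 kJ, so reaction II has the more negative ΔH; |ΔH_I − ΔH_II| = 377 kJ.

Reaction II, by 377 kJ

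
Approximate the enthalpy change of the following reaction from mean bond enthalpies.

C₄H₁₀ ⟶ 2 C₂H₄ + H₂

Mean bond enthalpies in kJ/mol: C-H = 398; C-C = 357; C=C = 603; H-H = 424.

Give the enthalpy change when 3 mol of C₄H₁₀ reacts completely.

Bonds broken (reactants):
  C-C: 3 × 357 = 1071
  C-H: 10 × 398 = 3980
  Σ(broken) = 5051 kJ
Bonds formed (products):
  C-H: 8 × 398 = 3184
  C=C: 2 × 603 = 1206
  H-H: 1 × 424 = 424
  Σ(formed) = 4814 kJ
ΔH = Σ(broken) − Σ(formed) = 5051 − 4814 = +237 kJ
For 3× the reaction as written: 3 × (+237) = +711 kJ

ΔH = +711 kJ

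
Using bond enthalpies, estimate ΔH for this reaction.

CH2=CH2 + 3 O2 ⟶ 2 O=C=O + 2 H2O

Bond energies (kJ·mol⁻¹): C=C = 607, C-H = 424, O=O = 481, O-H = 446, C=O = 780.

Bonds broken (reactants):
  C-H: 4 × 424 = 1696
  C=C: 1 × 607 = 607
  O=O: 3 × 481 = 1443
  Σ(broken) = 3746 kJ
Bonds formed (products):
  C=O: 4 × 780 = 3120
  O-H: 4 × 446 = 1784
  Σ(formed) = 4904 kJ
ΔH = Σ(broken) − Σ(formed) = 3746 − 4904 = −1158 kJ

ΔH ≈ −1158 kJ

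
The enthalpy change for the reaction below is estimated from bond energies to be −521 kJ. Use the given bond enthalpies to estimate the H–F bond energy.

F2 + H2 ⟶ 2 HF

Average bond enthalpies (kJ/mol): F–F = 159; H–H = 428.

Let D be the H–F bond energy.
Σ(broken) = 1×159 + 1×428 = 587
Σ(formed) = 2×D = 2D
ΔH = Σ(broken) − Σ(formed) = (587) − (2D) = +587 − 2D
Setting this equal to −521 kJ gives 2D = 1108, so D = 554 kJ/mol.

D(H–F) ≈ 554 kJ/mol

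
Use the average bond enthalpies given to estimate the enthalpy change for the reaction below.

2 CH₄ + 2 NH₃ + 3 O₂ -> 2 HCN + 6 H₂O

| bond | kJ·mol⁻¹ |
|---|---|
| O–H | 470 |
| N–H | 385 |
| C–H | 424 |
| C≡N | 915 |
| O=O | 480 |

ΔH ≈ −1176 kJ

Bonds broken (reactants):
  C–H: 8 × 424 = 3392
  N–H: 6 × 385 = 2310
  O=O: 3 × 480 = 1440
  Σ(broken) = 7142 kJ
Bonds formed (products):
  C≡N: 2 × 915 = 1830
  C–H: 2 × 424 = 848
  O–H: 12 × 470 = 5640
  Σ(formed) = 8318 kJ
ΔH = Σ(broken) − Σ(formed) = 7142 − 8318 = −1176 kJ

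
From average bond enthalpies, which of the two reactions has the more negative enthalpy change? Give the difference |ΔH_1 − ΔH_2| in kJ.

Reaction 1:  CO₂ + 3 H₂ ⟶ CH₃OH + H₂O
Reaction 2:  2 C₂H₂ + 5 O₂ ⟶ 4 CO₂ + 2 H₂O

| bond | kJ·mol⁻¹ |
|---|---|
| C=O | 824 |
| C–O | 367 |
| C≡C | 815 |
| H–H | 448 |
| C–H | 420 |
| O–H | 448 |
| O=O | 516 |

Reaction 2, by 2515 kJ

Reaction 1:
  Bonds broken (reactants):
    C=O: 2 × 824 = 1648
    H–H: 3 × 448 = 1344
    Σ(broken) = 2992 kJ
  Bonds formed (products):
    C–H: 3 × 420 = 1260
    C–O: 1 × 367 = 367
    O–H: 3 × 448 = 1344
    Σ(formed) = 2971 kJ
  ΔH_1 = 2992 − 2971 = +21 kJ
Reaction 2:
  Bonds broken (reactants):
    C≡C: 2 × 815 = 1630
    C–H: 4 × 420 = 1680
    O=O: 5 × 516 = 2580
    Σ(broken) = 5890 kJ
  Bonds formed (products):
    C=O: 8 × 824 = 6592
    O–H: 4 × 448 = 1792
    Σ(formed) = 8384 kJ
  ΔH_2 = 5890 − 8384 = −2494 kJ
ΔH_1 − ΔH_2 = +2515 kJ, so reaction 2 has the more negative ΔH; |ΔH_1 − ΔH_2| = 2515 kJ.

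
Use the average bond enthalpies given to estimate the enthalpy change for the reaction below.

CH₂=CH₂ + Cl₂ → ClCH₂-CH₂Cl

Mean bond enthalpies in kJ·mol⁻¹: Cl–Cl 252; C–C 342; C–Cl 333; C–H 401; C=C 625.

Bonds broken (reactants):
  C–H: 4 × 401 = 1604
  C=C: 1 × 625 = 625
  Cl–Cl: 1 × 252 = 252
  Σ(broken) = 2481 kJ
Bonds formed (products):
  C–C: 1 × 342 = 342
  C–Cl: 2 × 333 = 666
  C–H: 4 × 401 = 1604
  Σ(formed) = 2612 kJ
ΔH = Σ(broken) − Σ(formed) = 2481 − 2612 = −131 kJ

ΔH ≈ −131 kJ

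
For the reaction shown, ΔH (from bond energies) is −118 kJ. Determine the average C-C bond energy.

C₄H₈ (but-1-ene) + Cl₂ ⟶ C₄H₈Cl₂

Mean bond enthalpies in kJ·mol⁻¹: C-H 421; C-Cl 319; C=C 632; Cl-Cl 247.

Let D be the C-C bond energy.
Σ(broken) = 2×D + 8×421 + 1×632 + 1×247 = 4247 + 2D
Σ(formed) = 3×D + 2×319 + 8×421 = 4006 + 3D
ΔH = Σ(broken) − Σ(formed) = (4247 + 2D) − (4006 + 3D) = +241 − D
Setting this equal to −118 kJ gives D = 359 kJ/mol.

D(C-C) ≈ 359 kJ/mol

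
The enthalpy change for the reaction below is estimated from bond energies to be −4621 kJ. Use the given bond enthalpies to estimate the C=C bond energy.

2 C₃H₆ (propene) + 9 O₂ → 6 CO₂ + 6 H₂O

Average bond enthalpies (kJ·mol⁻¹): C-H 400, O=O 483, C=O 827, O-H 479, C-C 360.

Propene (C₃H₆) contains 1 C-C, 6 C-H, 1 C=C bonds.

D(C=C) ≈ 592 kJ/mol

Let D be the C=C bond energy.
Σ(broken) = 2×360 + 12×400 + 2×D + 9×483 = 9867 + 2D
Σ(formed) = 12×827 + 12×479 = 15672
ΔH = Σ(broken) − Σ(formed) = (9867 + 2D) − (15672) = −5805 + 2D
Setting this equal to −4621 kJ gives 2D = 1184, so D = 592 kJ/mol.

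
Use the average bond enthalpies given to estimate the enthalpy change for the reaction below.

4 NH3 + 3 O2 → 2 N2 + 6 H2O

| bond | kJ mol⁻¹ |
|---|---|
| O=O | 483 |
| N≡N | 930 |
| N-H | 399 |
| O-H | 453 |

ΔH ≈ −1059 kJ

Bonds broken (reactants):
  N-H: 12 × 399 = 4788
  O=O: 3 × 483 = 1449
  Σ(broken) = 6237 kJ
Bonds formed (products):
  N≡N: 2 × 930 = 1860
  O-H: 12 × 453 = 5436
  Σ(formed) = 7296 kJ
ΔH = Σ(broken) − Σ(formed) = 6237 − 7296 = −1059 kJ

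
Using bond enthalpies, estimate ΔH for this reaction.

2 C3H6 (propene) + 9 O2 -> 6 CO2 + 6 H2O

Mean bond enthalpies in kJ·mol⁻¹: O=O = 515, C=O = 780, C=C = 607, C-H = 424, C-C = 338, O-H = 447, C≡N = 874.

ΔH ≈ −3111 kJ

Bonds broken (reactants):
  C-C: 2 × 338 = 676
  C-H: 12 × 424 = 5088
  C=C: 2 × 607 = 1214
  O=O: 9 × 515 = 4635
  Σ(broken) = 11613 kJ
Bonds formed (products):
  C=O: 12 × 780 = 9360
  O-H: 12 × 447 = 5364
  Σ(formed) = 14724 kJ
ΔH = Σ(broken) − Σ(formed) = 11613 − 14724 = −3111 kJ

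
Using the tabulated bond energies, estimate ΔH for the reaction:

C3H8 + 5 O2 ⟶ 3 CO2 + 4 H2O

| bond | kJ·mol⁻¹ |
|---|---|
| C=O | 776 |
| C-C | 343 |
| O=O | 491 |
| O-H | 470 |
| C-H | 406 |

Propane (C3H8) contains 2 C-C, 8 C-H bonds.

ΔH ≈ −2027 kJ

Bonds broken (reactants):
  C-C: 2 × 343 = 686
  C-H: 8 × 406 = 3248
  O=O: 5 × 491 = 2455
  Σ(broken) = 6389 kJ
Bonds formed (products):
  C=O: 6 × 776 = 4656
  O-H: 8 × 470 = 3760
  Σ(formed) = 8416 kJ
ΔH = Σ(broken) − Σ(formed) = 6389 − 8416 = −2027 kJ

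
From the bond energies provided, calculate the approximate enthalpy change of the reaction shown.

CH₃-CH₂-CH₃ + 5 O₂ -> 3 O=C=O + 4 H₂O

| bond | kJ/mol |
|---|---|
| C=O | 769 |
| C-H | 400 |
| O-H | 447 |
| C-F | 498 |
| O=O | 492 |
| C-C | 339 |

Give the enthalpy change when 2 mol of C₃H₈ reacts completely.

ΔH = −3704 kJ

Bonds broken (reactants):
  C-C: 2 × 339 = 678
  C-H: 8 × 400 = 3200
  O=O: 5 × 492 = 2460
  Σ(broken) = 6338 kJ
Bonds formed (products):
  C=O: 6 × 769 = 4614
  O-H: 8 × 447 = 3576
  Σ(formed) = 8190 kJ
ΔH = Σ(broken) − Σ(formed) = 6338 − 8190 = −1852 kJ
For 2× the reaction as written: 2 × (−1852) = −3704 kJ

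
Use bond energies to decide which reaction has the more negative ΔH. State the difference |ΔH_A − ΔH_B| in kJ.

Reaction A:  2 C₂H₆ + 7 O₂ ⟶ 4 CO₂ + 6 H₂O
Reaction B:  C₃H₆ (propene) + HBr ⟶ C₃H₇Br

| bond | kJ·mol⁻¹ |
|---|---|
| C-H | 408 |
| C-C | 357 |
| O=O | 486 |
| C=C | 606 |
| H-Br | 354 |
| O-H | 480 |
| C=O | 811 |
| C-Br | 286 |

Reaction A, by 3145 kJ

Reaction A:
  Bonds broken (reactants):
    C-C: 2 × 357 = 714
    C-H: 12 × 408 = 4896
    O=O: 7 × 486 = 3402
    Σ(broken) = 9012 kJ
  Bonds formed (products):
    C=O: 8 × 811 = 6488
    O-H: 12 × 480 = 5760
    Σ(formed) = 12248 kJ
  ΔH_A = 9012 − 12248 = −3236 kJ
Reaction B:
  Bonds broken (reactants):
    C-C: 1 × 357 = 357
    C-H: 6 × 408 = 2448
    C=C: 1 × 606 = 606
    H-Br: 1 × 354 = 354
    Σ(broken) = 3765 kJ
  Bonds formed (products):
    C-Br: 1 × 286 = 286
    C-C: 2 × 357 = 714
    C-H: 7 × 408 = 2856
    Σ(formed) = 3856 kJ
  ΔH_B = 3765 − 3856 = −91 kJ
ΔH_A − ΔH_B = −3145 kJ, so reaction A has the more negative ΔH; |ΔH_A − ΔH_B| = 3145 kJ.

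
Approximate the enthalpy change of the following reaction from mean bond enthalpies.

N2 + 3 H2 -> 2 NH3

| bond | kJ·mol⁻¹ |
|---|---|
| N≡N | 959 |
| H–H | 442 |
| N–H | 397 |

ΔH ≈ −97 kJ

Bonds broken (reactants):
  H–H: 3 × 442 = 1326
  N≡N: 1 × 959 = 959
  Σ(broken) = 2285 kJ
Bonds formed (products):
  N–H: 6 × 397 = 2382
  Σ(formed) = 2382 kJ
ΔH = Σ(broken) − Σ(formed) = 2285 − 2382 = −97 kJ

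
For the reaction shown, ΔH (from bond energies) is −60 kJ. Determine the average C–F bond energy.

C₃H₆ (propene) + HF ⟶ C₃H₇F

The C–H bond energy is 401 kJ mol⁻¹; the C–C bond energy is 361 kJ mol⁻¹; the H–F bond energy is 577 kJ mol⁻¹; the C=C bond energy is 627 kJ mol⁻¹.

Let D be the C–F bond energy.
Σ(broken) = 1×361 + 6×401 + 1×627 + 1×577 = 3971
Σ(formed) = 2×361 + 1×D + 7×401 = 3529 + D
ΔH = Σ(broken) − Σ(formed) = (3971) − (3529 + D) = +442 − D
Setting this equal to −60 kJ gives D = 502 kJ/mol.

D(C–F) ≈ 502 kJ/mol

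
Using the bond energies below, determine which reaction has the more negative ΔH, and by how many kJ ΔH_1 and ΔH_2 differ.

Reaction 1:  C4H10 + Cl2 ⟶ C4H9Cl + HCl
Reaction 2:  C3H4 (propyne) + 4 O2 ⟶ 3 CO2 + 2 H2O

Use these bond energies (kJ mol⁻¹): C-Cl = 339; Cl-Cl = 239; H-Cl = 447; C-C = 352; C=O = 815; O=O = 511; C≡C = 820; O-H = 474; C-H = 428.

Reaction 1:
  Bonds broken (reactants):
    C-C: 3 × 352 = 1056
    C-H: 10 × 428 = 4280
    Cl-Cl: 1 × 239 = 239
    Σ(broken) = 5575 kJ
  Bonds formed (products):
    C-C: 3 × 352 = 1056
    C-Cl: 1 × 339 = 339
    C-H: 9 × 428 = 3852
    H-Cl: 1 × 447 = 447
    Σ(formed) = 5694 kJ
  ΔH_1 = 5575 − 5694 = −119 kJ
Reaction 2:
  Bonds broken (reactants):
    C≡C: 1 × 820 = 820
    C-C: 1 × 352 = 352
    C-H: 4 × 428 = 1712
    O=O: 4 × 511 = 2044
    Σ(broken) = 4928 kJ
  Bonds formed (products):
    C=O: 6 × 815 = 4890
    O-H: 4 × 474 = 1896
    Σ(formed) = 6786 kJ
  ΔH_2 = 4928 − 6786 = −1858 kJ
ΔH_1 − ΔH_2 = +1739 kJ, so reaction 2 has the more negative ΔH; |ΔH_1 − ΔH_2| = 1739 kJ.

Reaction 2, by 1739 kJ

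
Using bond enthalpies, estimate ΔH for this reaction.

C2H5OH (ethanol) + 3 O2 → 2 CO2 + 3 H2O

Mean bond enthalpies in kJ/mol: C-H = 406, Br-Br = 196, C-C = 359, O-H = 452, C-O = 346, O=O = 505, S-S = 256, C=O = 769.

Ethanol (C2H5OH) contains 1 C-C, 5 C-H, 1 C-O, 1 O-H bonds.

ΔH ≈ −1086 kJ

Bonds broken (reactants):
  C-C: 1 × 359 = 359
  C-H: 5 × 406 = 2030
  C-O: 1 × 346 = 346
  O-H: 1 × 452 = 452
  O=O: 3 × 505 = 1515
  Σ(broken) = 4702 kJ
Bonds formed (products):
  C=O: 4 × 769 = 3076
  O-H: 6 × 452 = 2712
  Σ(formed) = 5788 kJ
ΔH = Σ(broken) − Σ(formed) = 4702 − 5788 = −1086 kJ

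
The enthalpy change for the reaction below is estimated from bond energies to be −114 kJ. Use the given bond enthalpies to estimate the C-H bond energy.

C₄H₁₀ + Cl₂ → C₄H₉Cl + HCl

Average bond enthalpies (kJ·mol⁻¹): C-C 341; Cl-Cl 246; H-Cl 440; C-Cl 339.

D(C-H) ≈ 419 kJ/mol

Let D be the C-H bond energy.
Σ(broken) = 3×341 + 10×D + 1×246 = 1269 + 10D
Σ(formed) = 3×341 + 1×339 + 9×D + 1×440 = 1802 + 9D
ΔH = Σ(broken) − Σ(formed) = (1269 + 10D) − (1802 + 9D) = −533 + D
Setting this equal to −114 kJ gives D = 419 kJ/mol.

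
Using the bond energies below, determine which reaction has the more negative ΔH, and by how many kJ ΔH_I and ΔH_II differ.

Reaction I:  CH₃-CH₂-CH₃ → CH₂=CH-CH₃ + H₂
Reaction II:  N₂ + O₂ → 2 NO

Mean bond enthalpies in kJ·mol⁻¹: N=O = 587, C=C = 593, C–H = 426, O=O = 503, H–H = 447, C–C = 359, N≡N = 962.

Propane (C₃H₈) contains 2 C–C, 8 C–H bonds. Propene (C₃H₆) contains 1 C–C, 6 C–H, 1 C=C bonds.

Reaction I:
  Bonds broken (reactants):
    C–C: 2 × 359 = 718
    C–H: 8 × 426 = 3408
    Σ(broken) = 4126 kJ
  Bonds formed (products):
    C–C: 1 × 359 = 359
    C–H: 6 × 426 = 2556
    C=C: 1 × 593 = 593
    H–H: 1 × 447 = 447
    Σ(formed) = 3955 kJ
  ΔH_I = 4126 − 3955 = +171 kJ
Reaction II:
  Bonds broken (reactants):
    N≡N: 1 × 962 = 962
    O=O: 1 × 503 = 503
    Σ(broken) = 1465 kJ
  Bonds formed (products):
    N=O: 2 × 587 = 1174
    Σ(formed) = 1174 kJ
  ΔH_II = 1465 − 1174 = +291 kJ
ΔH_I − ΔH_II = −120 kJ, so reaction I has the more negative ΔH; |ΔH_I − ΔH_II| = 120 kJ.

Reaction I, by 120 kJ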